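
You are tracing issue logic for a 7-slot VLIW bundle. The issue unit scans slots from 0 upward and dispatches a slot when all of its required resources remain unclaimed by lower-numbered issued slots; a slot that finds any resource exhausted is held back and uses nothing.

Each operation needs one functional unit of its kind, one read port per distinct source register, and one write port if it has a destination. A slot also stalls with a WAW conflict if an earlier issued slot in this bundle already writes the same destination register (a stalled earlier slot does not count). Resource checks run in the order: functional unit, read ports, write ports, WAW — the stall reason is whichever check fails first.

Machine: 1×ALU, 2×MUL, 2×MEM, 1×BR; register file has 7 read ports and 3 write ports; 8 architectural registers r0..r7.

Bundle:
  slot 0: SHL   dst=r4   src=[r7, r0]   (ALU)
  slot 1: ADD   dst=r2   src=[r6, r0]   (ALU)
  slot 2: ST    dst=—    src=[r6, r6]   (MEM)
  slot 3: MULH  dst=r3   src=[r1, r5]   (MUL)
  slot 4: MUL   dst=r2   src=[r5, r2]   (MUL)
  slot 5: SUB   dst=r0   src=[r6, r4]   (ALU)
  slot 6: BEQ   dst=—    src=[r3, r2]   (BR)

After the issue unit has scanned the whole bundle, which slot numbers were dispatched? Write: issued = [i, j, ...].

issued = [0, 2, 3, 4]

slot 0 (ALU): ISSUE — free A0,Mu2,Ld2,B1 rp5 wp2
slot 1 (ALU): stall FU — free A0,Mu2,Ld2,B1 rp5 wp2
slot 2 (MEM): ISSUE — free A0,Mu2,Ld1,B1 rp4 wp2
slot 3 (MUL): ISSUE — free A0,Mu1,Ld1,B1 rp2 wp1
slot 4 (MUL): ISSUE — free A0,Mu0,Ld1,B1 rp0 wp0
slot 5 (ALU): stall FU — free A0,Mu0,Ld1,B1 rp0 wp0
slot 6 (BR): stall RD_PORT — free A0,Mu0,Ld1,B1 rp0 wp0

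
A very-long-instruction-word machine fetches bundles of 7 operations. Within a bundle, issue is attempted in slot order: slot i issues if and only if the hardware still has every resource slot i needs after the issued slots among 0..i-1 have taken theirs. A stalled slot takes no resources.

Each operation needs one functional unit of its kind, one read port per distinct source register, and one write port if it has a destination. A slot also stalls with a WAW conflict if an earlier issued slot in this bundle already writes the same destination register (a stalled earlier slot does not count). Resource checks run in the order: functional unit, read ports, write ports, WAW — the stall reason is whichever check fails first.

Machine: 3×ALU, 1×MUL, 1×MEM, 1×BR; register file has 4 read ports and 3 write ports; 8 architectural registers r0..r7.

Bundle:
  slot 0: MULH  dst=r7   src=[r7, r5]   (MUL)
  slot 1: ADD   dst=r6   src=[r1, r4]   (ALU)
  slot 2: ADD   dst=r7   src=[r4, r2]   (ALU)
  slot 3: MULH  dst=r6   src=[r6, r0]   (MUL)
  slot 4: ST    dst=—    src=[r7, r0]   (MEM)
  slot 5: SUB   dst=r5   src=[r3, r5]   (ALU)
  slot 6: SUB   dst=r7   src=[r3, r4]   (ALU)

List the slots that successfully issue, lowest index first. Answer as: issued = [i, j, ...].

  0. MUL→r7 ⇒ go  {3A/0Mu/1Ld/1B | 2r 2w}
  1. ALU→r6 ⇒ go  {2A/0Mu/1Ld/1B | 0r 1w}
  2. ALU→r7 ⇒ no(RD_PORT)  {2A/0Mu/1Ld/1B | 0r 1w}
  3. MUL→r6 ⇒ no(FU)  {2A/0Mu/1Ld/1B | 0r 1w}
  4. MEM ⇒ no(RD_PORT)  {2A/0Mu/1Ld/1B | 0r 1w}
  5. ALU→r5 ⇒ no(RD_PORT)  {2A/0Mu/1Ld/1B | 0r 1w}
  6. ALU→r7 ⇒ no(RD_PORT)  {2A/0Mu/1Ld/1B | 0r 1w}

issued = [0, 1]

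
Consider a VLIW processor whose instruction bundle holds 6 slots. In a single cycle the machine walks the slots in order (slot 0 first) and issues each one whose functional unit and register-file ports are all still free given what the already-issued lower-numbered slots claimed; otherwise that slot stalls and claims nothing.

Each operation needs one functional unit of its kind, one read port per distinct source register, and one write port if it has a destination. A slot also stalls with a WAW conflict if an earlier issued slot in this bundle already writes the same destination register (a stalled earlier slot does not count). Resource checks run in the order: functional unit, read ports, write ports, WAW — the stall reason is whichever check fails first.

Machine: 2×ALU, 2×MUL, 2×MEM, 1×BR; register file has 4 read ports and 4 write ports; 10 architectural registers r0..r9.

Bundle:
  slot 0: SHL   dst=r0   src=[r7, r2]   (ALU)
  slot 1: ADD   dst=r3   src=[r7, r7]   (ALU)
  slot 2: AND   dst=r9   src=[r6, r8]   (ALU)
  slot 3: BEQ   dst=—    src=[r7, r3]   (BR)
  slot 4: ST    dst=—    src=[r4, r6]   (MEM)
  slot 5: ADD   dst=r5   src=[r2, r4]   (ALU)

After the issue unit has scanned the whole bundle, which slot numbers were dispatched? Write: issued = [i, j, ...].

[0] ALU needs rd=2 wr=1: ok; after: ALU=1 MUL=2 MEM=2 BR=1, R=2, W=3
[1] ALU needs rd=1 wr=1: ok; after: ALU=0 MUL=2 MEM=2 BR=1, R=1, W=2
[2] ALU needs rd=2 wr=1: FU; after: ALU=0 MUL=2 MEM=2 BR=1, R=1, W=2
[3] BR needs rd=2 wr=0: RD_PORT; after: ALU=0 MUL=2 MEM=2 BR=1, R=1, W=2
[4] MEM needs rd=2 wr=0: RD_PORT; after: ALU=0 MUL=2 MEM=2 BR=1, R=1, W=2
[5] ALU needs rd=2 wr=1: FU; after: ALU=0 MUL=2 MEM=2 BR=1, R=1, W=2

issued = [0, 1]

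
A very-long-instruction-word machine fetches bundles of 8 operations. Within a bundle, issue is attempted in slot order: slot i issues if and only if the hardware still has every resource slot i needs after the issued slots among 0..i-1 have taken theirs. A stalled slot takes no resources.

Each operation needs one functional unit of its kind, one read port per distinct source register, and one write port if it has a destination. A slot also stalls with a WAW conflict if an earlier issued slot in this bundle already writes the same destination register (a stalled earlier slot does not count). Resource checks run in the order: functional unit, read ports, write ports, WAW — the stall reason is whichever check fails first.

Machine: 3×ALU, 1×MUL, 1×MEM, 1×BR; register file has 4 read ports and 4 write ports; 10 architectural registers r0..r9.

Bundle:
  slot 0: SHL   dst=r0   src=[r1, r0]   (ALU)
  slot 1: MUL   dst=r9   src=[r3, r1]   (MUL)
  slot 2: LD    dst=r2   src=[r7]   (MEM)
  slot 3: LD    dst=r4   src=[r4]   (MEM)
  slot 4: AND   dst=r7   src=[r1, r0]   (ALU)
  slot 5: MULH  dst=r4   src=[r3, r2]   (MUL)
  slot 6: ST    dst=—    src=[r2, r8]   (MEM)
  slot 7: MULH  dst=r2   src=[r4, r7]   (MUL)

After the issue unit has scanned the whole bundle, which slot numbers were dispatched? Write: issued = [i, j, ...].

#0 ALU src=r1,r0 dispatched  <A:2 Mu:1 Ld:1 B:1 rd:2 wr:3>
#1 MUL src=r3,r1 dispatched  <A:2 Mu:0 Ld:1 B:1 rd:0 wr:2>
#2 MEM src=r7 held:RD_PORT  <A:2 Mu:0 Ld:1 B:1 rd:0 wr:2>
#3 MEM src=r4 held:RD_PORT  <A:2 Mu:0 Ld:1 B:1 rd:0 wr:2>
#4 ALU src=r1,r0 held:RD_PORT  <A:2 Mu:0 Ld:1 B:1 rd:0 wr:2>
#5 MUL src=r3,r2 held:FU  <A:2 Mu:0 Ld:1 B:1 rd:0 wr:2>
#6 MEM src=r2,r8 held:RD_PORT  <A:2 Mu:0 Ld:1 B:1 rd:0 wr:2>
#7 MUL src=r4,r7 held:FU  <A:2 Mu:0 Ld:1 B:1 rd:0 wr:2>

issued = [0, 1]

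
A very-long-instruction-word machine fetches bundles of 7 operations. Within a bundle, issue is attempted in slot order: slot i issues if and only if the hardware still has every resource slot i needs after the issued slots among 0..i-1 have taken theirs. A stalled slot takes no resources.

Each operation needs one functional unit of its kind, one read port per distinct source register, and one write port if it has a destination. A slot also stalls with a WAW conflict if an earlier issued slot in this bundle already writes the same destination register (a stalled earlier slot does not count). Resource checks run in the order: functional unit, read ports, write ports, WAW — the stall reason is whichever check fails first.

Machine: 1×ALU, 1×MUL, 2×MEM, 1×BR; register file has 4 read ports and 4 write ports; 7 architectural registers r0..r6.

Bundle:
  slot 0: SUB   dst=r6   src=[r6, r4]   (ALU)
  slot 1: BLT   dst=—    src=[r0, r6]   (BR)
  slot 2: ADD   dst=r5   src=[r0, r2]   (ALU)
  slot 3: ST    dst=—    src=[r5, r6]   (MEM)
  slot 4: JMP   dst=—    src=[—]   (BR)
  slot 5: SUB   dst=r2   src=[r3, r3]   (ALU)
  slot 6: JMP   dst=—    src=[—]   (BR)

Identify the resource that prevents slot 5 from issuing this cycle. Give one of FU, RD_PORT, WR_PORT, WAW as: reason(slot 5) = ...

reason(slot 5) = FU

slot 0 (ALU): ISSUE — free A0,Mu1,Ld2,B1 rp2 wp3
slot 1 (BR): ISSUE — free A0,Mu1,Ld2,B0 rp0 wp3
slot 2 (ALU): stall FU — free A0,Mu1,Ld2,B0 rp0 wp3
slot 3 (MEM): stall RD_PORT — free A0,Mu1,Ld2,B0 rp0 wp3
slot 4 (BR): stall FU — free A0,Mu1,Ld2,B0 rp0 wp3
slot 5 (ALU): stall FU — free A0,Mu1,Ld2,B0 rp0 wp3
slot 6 (BR): stall FU — free A0,Mu1,Ld2,B0 rp0 wp3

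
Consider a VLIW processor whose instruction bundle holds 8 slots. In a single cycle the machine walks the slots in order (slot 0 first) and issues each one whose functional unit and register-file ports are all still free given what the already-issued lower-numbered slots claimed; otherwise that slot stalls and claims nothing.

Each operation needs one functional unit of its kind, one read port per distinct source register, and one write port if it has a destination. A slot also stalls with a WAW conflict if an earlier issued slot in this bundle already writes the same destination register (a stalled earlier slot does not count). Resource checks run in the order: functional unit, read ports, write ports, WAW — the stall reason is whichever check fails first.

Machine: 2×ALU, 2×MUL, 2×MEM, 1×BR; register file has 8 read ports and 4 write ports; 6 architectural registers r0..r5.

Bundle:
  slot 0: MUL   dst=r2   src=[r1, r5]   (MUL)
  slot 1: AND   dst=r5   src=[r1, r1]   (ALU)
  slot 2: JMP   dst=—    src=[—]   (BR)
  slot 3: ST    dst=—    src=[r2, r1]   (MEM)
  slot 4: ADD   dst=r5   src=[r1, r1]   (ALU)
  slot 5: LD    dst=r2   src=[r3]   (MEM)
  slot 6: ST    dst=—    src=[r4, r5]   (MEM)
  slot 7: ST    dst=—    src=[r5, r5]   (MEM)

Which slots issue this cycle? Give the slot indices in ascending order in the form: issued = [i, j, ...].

issued = [0, 1, 2, 3, 6]

  0. MUL→r2 ⇒ go  {2A/1Mu/2Ld/1B | 6r 3w}
  1. ALU→r5 ⇒ go  {1A/1Mu/2Ld/1B | 5r 2w}
  2. BR ⇒ go  {1A/1Mu/2Ld/0B | 5r 2w}
  3. MEM ⇒ go  {1A/1Mu/1Ld/0B | 3r 2w}
  4. ALU→r5 ⇒ no(WAW)  {1A/1Mu/1Ld/0B | 3r 2w}
  5. MEM→r2 ⇒ no(WAW)  {1A/1Mu/1Ld/0B | 3r 2w}
  6. MEM ⇒ go  {1A/1Mu/0Ld/0B | 1r 2w}
  7. MEM ⇒ no(FU)  {1A/1Mu/0Ld/0B | 1r 2w}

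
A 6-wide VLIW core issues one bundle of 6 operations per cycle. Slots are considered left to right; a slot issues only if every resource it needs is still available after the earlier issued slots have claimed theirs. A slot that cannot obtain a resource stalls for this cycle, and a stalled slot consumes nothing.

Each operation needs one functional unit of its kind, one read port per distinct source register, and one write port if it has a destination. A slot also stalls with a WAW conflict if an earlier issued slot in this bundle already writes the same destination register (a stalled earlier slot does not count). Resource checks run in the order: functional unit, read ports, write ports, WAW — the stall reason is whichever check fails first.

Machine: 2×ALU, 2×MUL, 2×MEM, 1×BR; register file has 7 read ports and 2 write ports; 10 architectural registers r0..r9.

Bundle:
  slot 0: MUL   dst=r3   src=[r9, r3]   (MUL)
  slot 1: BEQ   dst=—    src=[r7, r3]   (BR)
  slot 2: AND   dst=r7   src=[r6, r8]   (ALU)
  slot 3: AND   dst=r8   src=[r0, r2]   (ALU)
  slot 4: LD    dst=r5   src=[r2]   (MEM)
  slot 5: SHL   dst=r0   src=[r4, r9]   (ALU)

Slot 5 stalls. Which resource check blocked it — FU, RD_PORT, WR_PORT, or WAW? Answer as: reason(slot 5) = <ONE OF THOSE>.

reason(slot 5) = RD_PORT

[0] MUL needs rd=2 wr=1: ok; after: ALU=2 MUL=1 MEM=2 BR=1, R=5, W=1
[1] BR needs rd=2 wr=0: ok; after: ALU=2 MUL=1 MEM=2 BR=0, R=3, W=1
[2] ALU needs rd=2 wr=1: ok; after: ALU=1 MUL=1 MEM=2 BR=0, R=1, W=0
[3] ALU needs rd=2 wr=1: RD_PORT; after: ALU=1 MUL=1 MEM=2 BR=0, R=1, W=0
[4] MEM needs rd=1 wr=1: WR_PORT; after: ALU=1 MUL=1 MEM=2 BR=0, R=1, W=0
[5] ALU needs rd=2 wr=1: RD_PORT; after: ALU=1 MUL=1 MEM=2 BR=0, R=1, W=0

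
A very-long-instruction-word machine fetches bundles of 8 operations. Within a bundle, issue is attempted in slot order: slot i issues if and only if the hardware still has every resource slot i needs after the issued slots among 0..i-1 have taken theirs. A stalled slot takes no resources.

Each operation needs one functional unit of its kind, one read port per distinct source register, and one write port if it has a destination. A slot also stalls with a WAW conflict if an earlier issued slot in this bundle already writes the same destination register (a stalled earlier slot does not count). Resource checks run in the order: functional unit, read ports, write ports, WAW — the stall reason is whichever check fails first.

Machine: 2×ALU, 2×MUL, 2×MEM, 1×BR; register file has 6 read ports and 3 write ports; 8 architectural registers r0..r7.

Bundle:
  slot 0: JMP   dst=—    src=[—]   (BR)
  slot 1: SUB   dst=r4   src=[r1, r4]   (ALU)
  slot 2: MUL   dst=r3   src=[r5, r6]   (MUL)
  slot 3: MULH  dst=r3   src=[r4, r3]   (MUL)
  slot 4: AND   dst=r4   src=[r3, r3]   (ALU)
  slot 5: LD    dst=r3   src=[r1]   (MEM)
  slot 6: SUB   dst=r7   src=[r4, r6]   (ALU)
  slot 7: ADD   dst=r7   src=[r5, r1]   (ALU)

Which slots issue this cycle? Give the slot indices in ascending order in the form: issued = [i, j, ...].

issued = [0, 1, 2, 6]

(0) want 1×BR +0rd +0wr — yes → AL2|MU2|ME2|BR0|rd6|wr3
(1) want 1×ALU +2rd +1wr — yes → AL1|MU2|ME2|BR0|rd4|wr2
(2) want 1×MUL +2rd +1wr — yes → AL1|MU1|ME2|BR0|rd2|wr1
(3) want 1×MUL +2rd +1wr — WAW → AL1|MU1|ME2|BR0|rd2|wr1
(4) want 1×ALU +1rd +1wr — WAW → AL1|MU1|ME2|BR0|rd2|wr1
(5) want 1×MEM +1rd +1wr — WAW → AL1|MU1|ME2|BR0|rd2|wr1
(6) want 1×ALU +2rd +1wr — yes → AL0|MU1|ME2|BR0|rd0|wr0
(7) want 1×ALU +2rd +1wr — FU → AL0|MU1|ME2|BR0|rd0|wr0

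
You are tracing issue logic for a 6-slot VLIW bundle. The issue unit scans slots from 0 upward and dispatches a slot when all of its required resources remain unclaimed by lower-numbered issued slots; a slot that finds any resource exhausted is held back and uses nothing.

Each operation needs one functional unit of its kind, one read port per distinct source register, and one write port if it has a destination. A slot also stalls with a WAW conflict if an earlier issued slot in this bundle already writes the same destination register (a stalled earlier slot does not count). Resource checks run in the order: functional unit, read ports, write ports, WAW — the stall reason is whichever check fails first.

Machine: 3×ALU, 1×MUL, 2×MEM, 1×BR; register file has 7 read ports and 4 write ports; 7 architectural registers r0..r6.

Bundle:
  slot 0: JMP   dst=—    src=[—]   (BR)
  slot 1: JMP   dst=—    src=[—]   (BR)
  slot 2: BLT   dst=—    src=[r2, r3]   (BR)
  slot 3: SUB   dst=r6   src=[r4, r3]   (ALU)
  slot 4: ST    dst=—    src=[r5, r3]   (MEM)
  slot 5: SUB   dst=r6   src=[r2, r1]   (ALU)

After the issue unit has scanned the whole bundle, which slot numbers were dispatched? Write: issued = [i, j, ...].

issued = [0, 3, 4]

  0. BR ⇒ go  {3A/1Mu/2Ld/0B | 7r 4w}
  1. BR ⇒ no(FU)  {3A/1Mu/2Ld/0B | 7r 4w}
  2. BR ⇒ no(FU)  {3A/1Mu/2Ld/0B | 7r 4w}
  3. ALU→r6 ⇒ go  {2A/1Mu/2Ld/0B | 5r 3w}
  4. MEM ⇒ go  {2A/1Mu/1Ld/0B | 3r 3w}
  5. ALU→r6 ⇒ no(WAW)  {2A/1Mu/1Ld/0B | 3r 3w}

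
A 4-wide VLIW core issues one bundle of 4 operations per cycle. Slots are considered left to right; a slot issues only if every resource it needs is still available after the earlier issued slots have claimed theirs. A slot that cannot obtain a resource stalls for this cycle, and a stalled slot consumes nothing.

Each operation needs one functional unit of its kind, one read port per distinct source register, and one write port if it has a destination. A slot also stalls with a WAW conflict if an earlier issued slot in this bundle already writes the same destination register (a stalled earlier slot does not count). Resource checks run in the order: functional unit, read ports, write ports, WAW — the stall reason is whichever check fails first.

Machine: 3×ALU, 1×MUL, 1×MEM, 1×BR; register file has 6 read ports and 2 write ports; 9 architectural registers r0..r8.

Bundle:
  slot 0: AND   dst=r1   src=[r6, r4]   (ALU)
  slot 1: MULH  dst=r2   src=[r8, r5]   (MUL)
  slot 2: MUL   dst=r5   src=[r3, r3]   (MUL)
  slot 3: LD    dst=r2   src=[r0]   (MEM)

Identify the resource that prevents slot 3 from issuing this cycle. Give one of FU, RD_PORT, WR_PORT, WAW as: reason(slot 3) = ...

  0. ALU→r1 ⇒ go  {2A/1Mu/1Ld/1B | 4r 1w}
  1. MUL→r2 ⇒ go  {2A/0Mu/1Ld/1B | 2r 0w}
  2. MUL→r5 ⇒ no(FU)  {2A/0Mu/1Ld/1B | 2r 0w}
  3. MEM→r2 ⇒ no(WR_PORT)  {2A/0Mu/1Ld/1B | 2r 0w}

reason(slot 3) = WR_PORT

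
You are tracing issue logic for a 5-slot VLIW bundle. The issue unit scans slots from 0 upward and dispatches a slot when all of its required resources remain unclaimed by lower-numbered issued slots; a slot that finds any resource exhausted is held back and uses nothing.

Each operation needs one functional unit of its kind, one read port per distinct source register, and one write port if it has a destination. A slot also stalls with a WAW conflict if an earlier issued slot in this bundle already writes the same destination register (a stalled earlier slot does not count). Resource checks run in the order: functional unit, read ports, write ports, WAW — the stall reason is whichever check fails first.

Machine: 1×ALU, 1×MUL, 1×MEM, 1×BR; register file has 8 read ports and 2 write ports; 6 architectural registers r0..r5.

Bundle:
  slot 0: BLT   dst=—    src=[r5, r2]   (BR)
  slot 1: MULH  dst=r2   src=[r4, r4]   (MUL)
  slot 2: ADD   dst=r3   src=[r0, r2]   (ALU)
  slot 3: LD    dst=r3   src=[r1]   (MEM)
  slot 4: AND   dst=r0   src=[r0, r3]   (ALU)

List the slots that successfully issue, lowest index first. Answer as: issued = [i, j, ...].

slot 0 (BR): ISSUE — free A1,Mu1,Ld1,B0 rp6 wp2
slot 1 (MUL): ISSUE — free A1,Mu0,Ld1,B0 rp5 wp1
slot 2 (ALU): ISSUE — free A0,Mu0,Ld1,B0 rp3 wp0
slot 3 (MEM): stall WR_PORT — free A0,Mu0,Ld1,B0 rp3 wp0
slot 4 (ALU): stall FU — free A0,Mu0,Ld1,B0 rp3 wp0

issued = [0, 1, 2]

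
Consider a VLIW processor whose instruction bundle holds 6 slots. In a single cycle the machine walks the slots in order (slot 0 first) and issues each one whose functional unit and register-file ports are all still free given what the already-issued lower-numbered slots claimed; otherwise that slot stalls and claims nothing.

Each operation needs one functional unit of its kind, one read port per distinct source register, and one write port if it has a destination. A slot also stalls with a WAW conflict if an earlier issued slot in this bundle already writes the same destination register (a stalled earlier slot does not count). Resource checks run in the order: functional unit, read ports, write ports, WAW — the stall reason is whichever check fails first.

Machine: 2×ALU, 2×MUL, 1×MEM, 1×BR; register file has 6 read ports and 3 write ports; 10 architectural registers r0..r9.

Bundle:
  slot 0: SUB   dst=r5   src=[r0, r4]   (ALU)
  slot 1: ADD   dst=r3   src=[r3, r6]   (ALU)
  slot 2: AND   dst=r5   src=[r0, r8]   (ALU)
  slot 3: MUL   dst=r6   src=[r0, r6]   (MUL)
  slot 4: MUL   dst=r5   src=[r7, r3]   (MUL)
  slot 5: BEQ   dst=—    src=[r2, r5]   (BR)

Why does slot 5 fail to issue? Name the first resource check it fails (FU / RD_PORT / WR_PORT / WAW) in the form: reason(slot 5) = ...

slot 0 (ALU): ISSUE — free A1,Mu2,Ld1,B1 rp4 wp2
slot 1 (ALU): ISSUE — free A0,Mu2,Ld1,B1 rp2 wp1
slot 2 (ALU): stall FU — free A0,Mu2,Ld1,B1 rp2 wp1
slot 3 (MUL): ISSUE — free A0,Mu1,Ld1,B1 rp0 wp0
slot 4 (MUL): stall RD_PORT — free A0,Mu1,Ld1,B1 rp0 wp0
slot 5 (BR): stall RD_PORT — free A0,Mu1,Ld1,B1 rp0 wp0

reason(slot 5) = RD_PORT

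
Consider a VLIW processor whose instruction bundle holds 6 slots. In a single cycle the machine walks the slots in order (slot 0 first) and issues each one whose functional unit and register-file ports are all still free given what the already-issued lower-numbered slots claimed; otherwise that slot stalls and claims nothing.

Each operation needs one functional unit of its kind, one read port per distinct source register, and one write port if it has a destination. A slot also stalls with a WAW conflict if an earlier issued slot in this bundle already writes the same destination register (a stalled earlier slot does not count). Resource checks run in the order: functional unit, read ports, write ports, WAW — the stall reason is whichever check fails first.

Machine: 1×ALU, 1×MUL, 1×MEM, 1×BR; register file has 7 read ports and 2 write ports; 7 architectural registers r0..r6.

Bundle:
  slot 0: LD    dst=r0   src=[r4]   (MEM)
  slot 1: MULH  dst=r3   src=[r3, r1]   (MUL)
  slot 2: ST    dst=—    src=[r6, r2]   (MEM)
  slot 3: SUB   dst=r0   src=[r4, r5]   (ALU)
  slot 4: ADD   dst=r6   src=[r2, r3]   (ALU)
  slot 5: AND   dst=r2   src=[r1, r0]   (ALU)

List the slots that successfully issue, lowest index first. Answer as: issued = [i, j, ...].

[0] MEM needs rd=1 wr=1: ok; after: ALU=1 MUL=1 MEM=0 BR=1, R=6, W=1
[1] MUL needs rd=2 wr=1: ok; after: ALU=1 MUL=0 MEM=0 BR=1, R=4, W=0
[2] MEM needs rd=2 wr=0: FU; after: ALU=1 MUL=0 MEM=0 BR=1, R=4, W=0
[3] ALU needs rd=2 wr=1: WR_PORT; after: ALU=1 MUL=0 MEM=0 BR=1, R=4, W=0
[4] ALU needs rd=2 wr=1: WR_PORT; after: ALU=1 MUL=0 MEM=0 BR=1, R=4, W=0
[5] ALU needs rd=2 wr=1: WR_PORT; after: ALU=1 MUL=0 MEM=0 BR=1, R=4, W=0

issued = [0, 1]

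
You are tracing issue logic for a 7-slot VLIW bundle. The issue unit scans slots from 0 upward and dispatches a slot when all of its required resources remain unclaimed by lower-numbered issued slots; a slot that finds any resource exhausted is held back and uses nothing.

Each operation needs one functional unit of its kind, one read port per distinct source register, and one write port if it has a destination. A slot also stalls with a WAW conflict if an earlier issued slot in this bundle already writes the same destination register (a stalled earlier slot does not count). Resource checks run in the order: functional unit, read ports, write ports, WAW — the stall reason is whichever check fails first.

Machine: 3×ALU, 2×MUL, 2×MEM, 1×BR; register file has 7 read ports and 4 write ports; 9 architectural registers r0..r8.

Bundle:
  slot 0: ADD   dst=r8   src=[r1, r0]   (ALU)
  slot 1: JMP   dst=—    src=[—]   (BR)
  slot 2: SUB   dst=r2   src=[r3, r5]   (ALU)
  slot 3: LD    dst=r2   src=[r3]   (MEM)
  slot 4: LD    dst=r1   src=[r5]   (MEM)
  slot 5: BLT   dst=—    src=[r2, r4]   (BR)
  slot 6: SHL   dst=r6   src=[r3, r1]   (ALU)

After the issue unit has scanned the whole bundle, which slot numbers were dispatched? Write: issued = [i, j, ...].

issued = [0, 1, 2, 4, 6]

(0) want 1×ALU +2rd +1wr — yes → AL2|MU2|ME2|BR1|rd5|wr3
(1) want 1×BR +0rd +0wr — yes → AL2|MU2|ME2|BR0|rd5|wr3
(2) want 1×ALU +2rd +1wr — yes → AL1|MU2|ME2|BR0|rd3|wr2
(3) want 1×MEM +1rd +1wr — WAW → AL1|MU2|ME2|BR0|rd3|wr2
(4) want 1×MEM +1rd +1wr — yes → AL1|MU2|ME1|BR0|rd2|wr1
(5) want 1×BR +2rd +0wr — FU → AL1|MU2|ME1|BR0|rd2|wr1
(6) want 1×ALU +2rd +1wr — yes → AL0|MU2|ME1|BR0|rd0|wr0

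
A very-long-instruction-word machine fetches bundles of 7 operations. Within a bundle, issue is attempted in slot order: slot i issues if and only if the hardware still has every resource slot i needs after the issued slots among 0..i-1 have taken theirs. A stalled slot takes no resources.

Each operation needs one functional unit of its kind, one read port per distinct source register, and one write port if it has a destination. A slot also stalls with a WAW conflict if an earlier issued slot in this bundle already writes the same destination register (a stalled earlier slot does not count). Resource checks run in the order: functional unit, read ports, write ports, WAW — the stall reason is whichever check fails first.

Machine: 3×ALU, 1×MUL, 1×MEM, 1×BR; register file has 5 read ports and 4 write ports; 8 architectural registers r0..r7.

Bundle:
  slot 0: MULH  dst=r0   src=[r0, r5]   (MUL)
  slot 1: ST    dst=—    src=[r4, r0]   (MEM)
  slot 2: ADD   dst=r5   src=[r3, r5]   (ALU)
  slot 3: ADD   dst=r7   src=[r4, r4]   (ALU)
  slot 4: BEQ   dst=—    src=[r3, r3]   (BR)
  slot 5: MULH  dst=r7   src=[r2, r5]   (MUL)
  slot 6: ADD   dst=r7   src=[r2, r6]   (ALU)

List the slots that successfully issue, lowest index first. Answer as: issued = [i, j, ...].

issued = [0, 1, 3]

slot 0 (MUL): ISSUE — free A3,Mu0,Ld1,B1 rp3 wp3
slot 1 (MEM): ISSUE — free A3,Mu0,Ld0,B1 rp1 wp3
slot 2 (ALU): stall RD_PORT — free A3,Mu0,Ld0,B1 rp1 wp3
slot 3 (ALU): ISSUE — free A2,Mu0,Ld0,B1 rp0 wp2
slot 4 (BR): stall RD_PORT — free A2,Mu0,Ld0,B1 rp0 wp2
slot 5 (MUL): stall FU — free A2,Mu0,Ld0,B1 rp0 wp2
slot 6 (ALU): stall RD_PORT — free A2,Mu0,Ld0,B1 rp0 wp2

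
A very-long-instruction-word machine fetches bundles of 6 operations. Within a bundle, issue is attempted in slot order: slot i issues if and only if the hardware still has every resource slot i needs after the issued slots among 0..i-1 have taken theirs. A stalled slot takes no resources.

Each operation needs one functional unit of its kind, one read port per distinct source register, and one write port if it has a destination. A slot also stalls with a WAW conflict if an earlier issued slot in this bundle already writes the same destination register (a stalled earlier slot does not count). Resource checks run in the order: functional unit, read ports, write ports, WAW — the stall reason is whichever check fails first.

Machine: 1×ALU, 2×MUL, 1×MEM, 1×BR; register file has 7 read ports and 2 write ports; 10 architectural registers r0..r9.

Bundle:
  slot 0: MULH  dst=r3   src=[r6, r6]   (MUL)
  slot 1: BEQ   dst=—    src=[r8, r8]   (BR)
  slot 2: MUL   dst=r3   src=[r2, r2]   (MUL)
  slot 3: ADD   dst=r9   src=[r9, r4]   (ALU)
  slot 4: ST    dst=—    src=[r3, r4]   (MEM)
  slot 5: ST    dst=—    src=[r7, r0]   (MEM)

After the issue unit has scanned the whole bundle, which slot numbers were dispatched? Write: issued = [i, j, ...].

[0] MUL needs rd=1 wr=1: ok; after: ALU=1 MUL=1 MEM=1 BR=1, R=6, W=1
[1] BR needs rd=1 wr=0: ok; after: ALU=1 MUL=1 MEM=1 BR=0, R=5, W=1
[2] MUL needs rd=1 wr=1: WAW; after: ALU=1 MUL=1 MEM=1 BR=0, R=5, W=1
[3] ALU needs rd=2 wr=1: ok; after: ALU=0 MUL=1 MEM=1 BR=0, R=3, W=0
[4] MEM needs rd=2 wr=0: ok; after: ALU=0 MUL=1 MEM=0 BR=0, R=1, W=0
[5] MEM needs rd=2 wr=0: FU; after: ALU=0 MUL=1 MEM=0 BR=0, R=1, W=0

issued = [0, 1, 3, 4]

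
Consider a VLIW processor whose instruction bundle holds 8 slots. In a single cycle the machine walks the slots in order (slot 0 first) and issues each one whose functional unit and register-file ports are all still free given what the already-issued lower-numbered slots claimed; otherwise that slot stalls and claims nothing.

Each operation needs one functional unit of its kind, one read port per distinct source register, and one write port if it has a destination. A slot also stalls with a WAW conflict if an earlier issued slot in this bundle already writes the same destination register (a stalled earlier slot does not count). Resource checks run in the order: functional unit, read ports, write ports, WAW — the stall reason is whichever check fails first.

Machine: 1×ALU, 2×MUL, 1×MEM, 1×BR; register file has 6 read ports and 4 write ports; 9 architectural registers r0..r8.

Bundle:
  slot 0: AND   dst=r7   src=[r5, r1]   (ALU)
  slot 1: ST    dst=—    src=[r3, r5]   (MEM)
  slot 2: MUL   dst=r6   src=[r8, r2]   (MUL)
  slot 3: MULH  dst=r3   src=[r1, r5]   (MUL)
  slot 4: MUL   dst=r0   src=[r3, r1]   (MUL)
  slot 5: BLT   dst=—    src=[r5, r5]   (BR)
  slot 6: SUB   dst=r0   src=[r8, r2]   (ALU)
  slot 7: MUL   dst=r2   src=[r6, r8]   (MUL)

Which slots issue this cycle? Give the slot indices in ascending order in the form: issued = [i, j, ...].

slot 0 (ALU): ISSUE — free A0,Mu2,Ld1,B1 rp4 wp3
slot 1 (MEM): ISSUE — free A0,Mu2,Ld0,B1 rp2 wp3
slot 2 (MUL): ISSUE — free A0,Mu1,Ld0,B1 rp0 wp2
slot 3 (MUL): stall RD_PORT — free A0,Mu1,Ld0,B1 rp0 wp2
slot 4 (MUL): stall RD_PORT — free A0,Mu1,Ld0,B1 rp0 wp2
slot 5 (BR): stall RD_PORT — free A0,Mu1,Ld0,B1 rp0 wp2
slot 6 (ALU): stall FU — free A0,Mu1,Ld0,B1 rp0 wp2
slot 7 (MUL): stall RD_PORT — free A0,Mu1,Ld0,B1 rp0 wp2

issued = [0, 1, 2]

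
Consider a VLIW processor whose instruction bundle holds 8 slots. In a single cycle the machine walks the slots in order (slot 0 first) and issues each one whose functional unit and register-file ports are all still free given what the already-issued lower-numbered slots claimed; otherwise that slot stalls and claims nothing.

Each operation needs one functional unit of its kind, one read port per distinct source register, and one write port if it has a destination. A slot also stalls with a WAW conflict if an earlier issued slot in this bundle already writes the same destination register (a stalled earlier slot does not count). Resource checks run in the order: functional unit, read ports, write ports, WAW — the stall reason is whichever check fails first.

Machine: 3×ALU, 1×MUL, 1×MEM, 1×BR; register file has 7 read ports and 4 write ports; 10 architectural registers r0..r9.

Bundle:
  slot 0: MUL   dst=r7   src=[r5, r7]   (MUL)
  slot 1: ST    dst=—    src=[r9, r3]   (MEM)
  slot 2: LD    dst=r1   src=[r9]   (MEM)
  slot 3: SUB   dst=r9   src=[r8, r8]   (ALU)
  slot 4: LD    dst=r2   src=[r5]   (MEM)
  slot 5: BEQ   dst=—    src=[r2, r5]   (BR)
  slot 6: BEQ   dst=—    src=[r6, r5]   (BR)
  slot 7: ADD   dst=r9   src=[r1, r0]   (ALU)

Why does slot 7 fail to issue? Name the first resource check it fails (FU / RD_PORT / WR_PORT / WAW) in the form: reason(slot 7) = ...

  0. MUL→r7 ⇒ go  {3A/0Mu/1Ld/1B | 5r 3w}
  1. MEM ⇒ go  {3A/0Mu/0Ld/1B | 3r 3w}
  2. MEM→r1 ⇒ no(FU)  {3A/0Mu/0Ld/1B | 3r 3w}
  3. ALU→r9 ⇒ go  {2A/0Mu/0Ld/1B | 2r 2w}
  4. MEM→r2 ⇒ no(FU)  {2A/0Mu/0Ld/1B | 2r 2w}
  5. BR ⇒ go  {2A/0Mu/0Ld/0B | 0r 2w}
  6. BR ⇒ no(FU)  {2A/0Mu/0Ld/0B | 0r 2w}
  7. ALU→r9 ⇒ no(RD_PORT)  {2A/0Mu/0Ld/0B | 0r 2w}

reason(slot 7) = RD_PORT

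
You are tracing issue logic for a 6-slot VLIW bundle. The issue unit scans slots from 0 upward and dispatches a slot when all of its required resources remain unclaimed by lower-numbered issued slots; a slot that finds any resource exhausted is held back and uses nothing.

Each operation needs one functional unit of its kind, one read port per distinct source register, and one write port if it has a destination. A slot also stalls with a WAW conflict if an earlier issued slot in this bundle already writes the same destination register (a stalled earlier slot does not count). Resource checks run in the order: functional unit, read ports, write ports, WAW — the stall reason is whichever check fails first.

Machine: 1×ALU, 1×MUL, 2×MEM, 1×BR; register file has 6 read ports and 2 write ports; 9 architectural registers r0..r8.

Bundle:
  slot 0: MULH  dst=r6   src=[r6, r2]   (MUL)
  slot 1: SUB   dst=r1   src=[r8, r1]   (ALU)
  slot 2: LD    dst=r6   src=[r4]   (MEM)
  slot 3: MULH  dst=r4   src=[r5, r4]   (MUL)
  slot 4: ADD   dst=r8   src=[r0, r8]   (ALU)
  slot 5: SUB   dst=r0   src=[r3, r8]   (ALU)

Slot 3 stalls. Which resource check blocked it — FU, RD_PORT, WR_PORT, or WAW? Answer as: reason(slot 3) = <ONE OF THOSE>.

reason(slot 3) = FU

[0] MUL needs rd=2 wr=1: ok; after: ALU=1 MUL=0 MEM=2 BR=1, R=4, W=1
[1] ALU needs rd=2 wr=1: ok; after: ALU=0 MUL=0 MEM=2 BR=1, R=2, W=0
[2] MEM needs rd=1 wr=1: WR_PORT; after: ALU=0 MUL=0 MEM=2 BR=1, R=2, W=0
[3] MUL needs rd=2 wr=1: FU; after: ALU=0 MUL=0 MEM=2 BR=1, R=2, W=0
[4] ALU needs rd=2 wr=1: FU; after: ALU=0 MUL=0 MEM=2 BR=1, R=2, W=0
[5] ALU needs rd=2 wr=1: FU; after: ALU=0 MUL=0 MEM=2 BR=1, R=2, W=0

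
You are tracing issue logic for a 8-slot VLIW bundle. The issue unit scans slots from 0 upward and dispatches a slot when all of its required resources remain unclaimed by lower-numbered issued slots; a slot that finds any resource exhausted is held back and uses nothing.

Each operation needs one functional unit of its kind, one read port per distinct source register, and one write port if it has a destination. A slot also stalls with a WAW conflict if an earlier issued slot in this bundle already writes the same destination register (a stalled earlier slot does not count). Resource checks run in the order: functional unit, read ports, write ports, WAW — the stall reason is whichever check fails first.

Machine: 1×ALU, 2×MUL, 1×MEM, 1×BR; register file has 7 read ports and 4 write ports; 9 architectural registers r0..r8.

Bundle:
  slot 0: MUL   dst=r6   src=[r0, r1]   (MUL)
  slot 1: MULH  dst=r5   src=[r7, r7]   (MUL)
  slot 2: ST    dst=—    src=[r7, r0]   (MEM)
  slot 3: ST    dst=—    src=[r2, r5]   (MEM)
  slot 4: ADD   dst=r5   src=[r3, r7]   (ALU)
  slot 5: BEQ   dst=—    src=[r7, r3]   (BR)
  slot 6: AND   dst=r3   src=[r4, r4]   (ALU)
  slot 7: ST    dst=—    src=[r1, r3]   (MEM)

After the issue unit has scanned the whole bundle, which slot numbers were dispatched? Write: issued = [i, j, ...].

issued = [0, 1, 2, 5]

(0) want 1×MUL +2rd +1wr — yes → AL1|MU1|ME1|BR1|rd5|wr3
(1) want 1×MUL +1rd +1wr — yes → AL1|MU0|ME1|BR1|rd4|wr2
(2) want 1×MEM +2rd +0wr — yes → AL1|MU0|ME0|BR1|rd2|wr2
(3) want 1×MEM +2rd +0wr — FU → AL1|MU0|ME0|BR1|rd2|wr2
(4) want 1×ALU +2rd +1wr — WAW → AL1|MU0|ME0|BR1|rd2|wr2
(5) want 1×BR +2rd +0wr — yes → AL1|MU0|ME0|BR0|rd0|wr2
(6) want 1×ALU +1rd +1wr — RD_PORT → AL1|MU0|ME0|BR0|rd0|wr2
(7) want 1×MEM +2rd +0wr — FU → AL1|MU0|ME0|BR0|rd0|wr2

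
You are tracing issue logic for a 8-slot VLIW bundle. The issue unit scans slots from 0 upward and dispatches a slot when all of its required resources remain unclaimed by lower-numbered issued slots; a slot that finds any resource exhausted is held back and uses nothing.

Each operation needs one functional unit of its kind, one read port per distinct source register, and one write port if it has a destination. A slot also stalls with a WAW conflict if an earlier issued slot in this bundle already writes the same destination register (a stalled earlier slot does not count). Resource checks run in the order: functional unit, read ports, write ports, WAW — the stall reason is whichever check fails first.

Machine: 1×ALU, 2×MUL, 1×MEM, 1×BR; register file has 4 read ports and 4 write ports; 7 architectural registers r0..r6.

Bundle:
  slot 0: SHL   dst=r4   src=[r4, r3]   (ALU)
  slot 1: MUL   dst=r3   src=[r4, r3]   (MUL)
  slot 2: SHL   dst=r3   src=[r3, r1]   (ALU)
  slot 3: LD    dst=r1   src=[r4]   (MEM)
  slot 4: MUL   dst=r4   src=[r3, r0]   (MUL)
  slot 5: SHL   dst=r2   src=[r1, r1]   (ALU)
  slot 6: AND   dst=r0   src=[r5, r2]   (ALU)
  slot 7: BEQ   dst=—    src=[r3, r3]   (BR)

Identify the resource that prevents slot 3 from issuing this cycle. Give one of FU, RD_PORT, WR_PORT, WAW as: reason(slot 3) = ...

reason(slot 3) = RD_PORT

  0. ALU→r4 ⇒ go  {0A/2Mu/1Ld/1B | 2r 3w}
  1. MUL→r3 ⇒ go  {0A/1Mu/1Ld/1B | 0r 2w}
  2. ALU→r3 ⇒ no(FU)  {0A/1Mu/1Ld/1B | 0r 2w}
  3. MEM→r1 ⇒ no(RD_PORT)  {0A/1Mu/1Ld/1B | 0r 2w}
  4. MUL→r4 ⇒ no(RD_PORT)  {0A/1Mu/1Ld/1B | 0r 2w}
  5. ALU→r2 ⇒ no(FU)  {0A/1Mu/1Ld/1B | 0r 2w}
  6. ALU→r0 ⇒ no(FU)  {0A/1Mu/1Ld/1B | 0r 2w}
  7. BR ⇒ no(RD_PORT)  {0A/1Mu/1Ld/1B | 0r 2w}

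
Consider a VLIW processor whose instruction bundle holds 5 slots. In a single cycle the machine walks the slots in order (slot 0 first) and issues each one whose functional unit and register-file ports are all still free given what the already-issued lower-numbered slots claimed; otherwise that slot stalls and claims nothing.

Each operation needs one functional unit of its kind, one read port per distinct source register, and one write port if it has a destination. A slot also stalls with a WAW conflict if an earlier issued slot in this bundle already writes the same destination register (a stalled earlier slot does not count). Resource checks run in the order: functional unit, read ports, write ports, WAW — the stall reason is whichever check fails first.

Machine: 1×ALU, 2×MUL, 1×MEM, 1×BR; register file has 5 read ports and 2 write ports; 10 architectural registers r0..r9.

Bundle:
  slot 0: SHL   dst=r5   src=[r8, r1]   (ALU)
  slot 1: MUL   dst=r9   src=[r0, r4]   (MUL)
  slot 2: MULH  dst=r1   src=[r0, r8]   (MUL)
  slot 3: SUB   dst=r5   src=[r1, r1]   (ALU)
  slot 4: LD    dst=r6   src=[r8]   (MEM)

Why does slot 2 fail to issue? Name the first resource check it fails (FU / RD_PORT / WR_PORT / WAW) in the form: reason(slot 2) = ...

reason(slot 2) = RD_PORT

slot 0 (ALU): ISSUE — free A0,Mu2,Ld1,B1 rp3 wp1
slot 1 (MUL): ISSUE — free A0,Mu1,Ld1,B1 rp1 wp0
slot 2 (MUL): stall RD_PORT — free A0,Mu1,Ld1,B1 rp1 wp0
slot 3 (ALU): stall FU — free A0,Mu1,Ld1,B1 rp1 wp0
slot 4 (MEM): stall WR_PORT — free A0,Mu1,Ld1,B1 rp1 wp0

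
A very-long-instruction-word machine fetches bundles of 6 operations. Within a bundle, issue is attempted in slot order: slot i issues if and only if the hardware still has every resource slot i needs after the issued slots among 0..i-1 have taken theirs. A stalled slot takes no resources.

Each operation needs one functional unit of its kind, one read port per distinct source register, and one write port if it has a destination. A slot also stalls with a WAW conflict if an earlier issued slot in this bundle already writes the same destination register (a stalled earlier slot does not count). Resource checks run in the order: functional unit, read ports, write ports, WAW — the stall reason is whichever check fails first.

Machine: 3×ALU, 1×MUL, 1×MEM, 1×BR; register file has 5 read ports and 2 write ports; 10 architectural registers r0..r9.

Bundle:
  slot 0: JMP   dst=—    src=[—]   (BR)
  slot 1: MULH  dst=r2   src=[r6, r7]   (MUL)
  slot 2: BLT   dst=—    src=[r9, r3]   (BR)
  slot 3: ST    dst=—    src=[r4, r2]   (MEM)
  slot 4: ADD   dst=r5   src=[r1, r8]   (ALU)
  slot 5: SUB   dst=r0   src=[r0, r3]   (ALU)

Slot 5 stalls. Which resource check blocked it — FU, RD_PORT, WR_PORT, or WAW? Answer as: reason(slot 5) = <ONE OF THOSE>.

[0] BR needs rd=0 wr=0: ok; after: ALU=3 MUL=1 MEM=1 BR=0, R=5, W=2
[1] MUL needs rd=2 wr=1: ok; after: ALU=3 MUL=0 MEM=1 BR=0, R=3, W=1
[2] BR needs rd=2 wr=0: FU; after: ALU=3 MUL=0 MEM=1 BR=0, R=3, W=1
[3] MEM needs rd=2 wr=0: ok; after: ALU=3 MUL=0 MEM=0 BR=0, R=1, W=1
[4] ALU needs rd=2 wr=1: RD_PORT; after: ALU=3 MUL=0 MEM=0 BR=0, R=1, W=1
[5] ALU needs rd=2 wr=1: RD_PORT; after: ALU=3 MUL=0 MEM=0 BR=0, R=1, W=1

reason(slot 5) = RD_PORT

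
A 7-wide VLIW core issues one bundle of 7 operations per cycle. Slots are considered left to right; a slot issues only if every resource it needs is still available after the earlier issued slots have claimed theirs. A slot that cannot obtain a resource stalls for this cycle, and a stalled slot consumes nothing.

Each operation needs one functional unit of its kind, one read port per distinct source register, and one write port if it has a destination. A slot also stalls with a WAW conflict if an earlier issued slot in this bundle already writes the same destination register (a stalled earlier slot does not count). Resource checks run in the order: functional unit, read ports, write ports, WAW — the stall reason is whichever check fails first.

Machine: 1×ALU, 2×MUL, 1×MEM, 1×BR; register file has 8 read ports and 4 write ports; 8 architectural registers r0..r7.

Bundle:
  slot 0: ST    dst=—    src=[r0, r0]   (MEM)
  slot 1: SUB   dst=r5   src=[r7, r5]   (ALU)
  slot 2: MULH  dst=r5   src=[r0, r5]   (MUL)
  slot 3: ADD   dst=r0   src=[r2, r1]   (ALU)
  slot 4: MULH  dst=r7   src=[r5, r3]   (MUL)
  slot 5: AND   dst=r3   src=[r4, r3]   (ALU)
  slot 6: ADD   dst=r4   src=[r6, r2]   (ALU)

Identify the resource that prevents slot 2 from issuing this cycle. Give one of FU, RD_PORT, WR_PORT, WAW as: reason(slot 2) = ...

slot 0 (MEM): ISSUE — free A1,Mu2,Ld0,B1 rp7 wp4
slot 1 (ALU): ISSUE — free A0,Mu2,Ld0,B1 rp5 wp3
slot 2 (MUL): stall WAW — free A0,Mu2,Ld0,B1 rp5 wp3
slot 3 (ALU): stall FU — free A0,Mu2,Ld0,B1 rp5 wp3
slot 4 (MUL): ISSUE — free A0,Mu1,Ld0,B1 rp3 wp2
slot 5 (ALU): stall FU — free A0,Mu1,Ld0,B1 rp3 wp2
slot 6 (ALU): stall FU — free A0,Mu1,Ld0,B1 rp3 wp2

reason(slot 2) = WAW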